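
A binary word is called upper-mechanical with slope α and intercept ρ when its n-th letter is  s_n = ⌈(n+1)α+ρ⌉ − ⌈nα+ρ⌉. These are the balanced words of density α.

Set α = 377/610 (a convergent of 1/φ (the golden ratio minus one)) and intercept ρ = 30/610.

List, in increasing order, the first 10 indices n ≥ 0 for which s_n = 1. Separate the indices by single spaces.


1 3 4 6 8 9 11 12 14 16

n=0: ⌈407/610⌉−⌈30/610⌉ = 1−1 = 0
n=1: ⌈784/610⌉−⌈407/610⌉ = 2−1 = 1  ← one
n=2: ⌈1161/610⌉−⌈784/610⌉ = 2−2 = 0
n=3: ⌈1538/610⌉−⌈1161/610⌉ = 3−2 = 1  ← one
n=4: ⌈1915/610⌉−⌈1538/610⌉ = 4−3 = 1  ← one
n=5: ⌈2292/610⌉−⌈1915/610⌉ = 4−4 = 0
n=6: ⌈2669/610⌉−⌈2292/610⌉ = 5−4 = 1  ← one
n=7: ⌈3046/610⌉−⌈2669/610⌉ = 5−5 = 0
n=8: ⌈3423/610⌉−⌈3046/610⌉ = 6−5 = 1  ← one
n=9: ⌈3800/610⌉−⌈3423/610⌉ = 7−6 = 1  ← one
n=10: ⌈4177/610⌉−⌈3800/610⌉ = 7−7 = 0
n=11: ⌈4554/610⌉−⌈4177/610⌉ = 8−7 = 1  ← one
n=12: ⌈4931/610⌉−⌈4554/610⌉ = 9−8 = 1  ← one
n=13: ⌈5308/610⌉−⌈4931/610⌉ = 9−9 = 0
n=14: ⌈5685/610⌉−⌈5308/610⌉ = 10−9 = 1  ← one
n=15: ⌈6062/610⌉−⌈5685/610⌉ = 10−10 = 0
n=16: ⌈6439/610⌉−⌈6062/610⌉ = 11−10 = 1  ← one
positions of the first 10 ones: 1 3 4 6 8 9 11 12 14 16


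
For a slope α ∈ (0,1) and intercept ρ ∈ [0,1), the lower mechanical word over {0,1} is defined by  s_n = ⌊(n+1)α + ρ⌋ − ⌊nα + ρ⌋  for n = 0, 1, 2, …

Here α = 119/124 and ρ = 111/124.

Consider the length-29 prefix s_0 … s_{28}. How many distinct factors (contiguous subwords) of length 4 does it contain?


t_n = ⌊(n·119+111)/124⌋ for n = 0 … 29:
  n=0…9: ⌊111/124⌋=0 ⌊230/124⌋=1 ⌊349/124⌋=2 ⌊468/124⌋=3 ⌊587/124⌋=4 ⌊706/124⌋=5 ⌊825/124⌋=6 ⌊944/124⌋=7 ⌊1063/124⌋=8 ⌊1182/124⌋=9
  n=10…19: ⌊1301/124⌋=10 ⌊1420/124⌋=11 ⌊1539/124⌋=12 ⌊1658/124⌋=13 ⌊1777/124⌋=14 ⌊1896/124⌋=15 ⌊2015/124⌋=16 ⌊2134/124⌋=17 ⌊2253/124⌋=18 ⌊2372/124⌋=19
  n=20…29: ⌊2491/124⌋=20 ⌊2610/124⌋=21 ⌊2729/124⌋=22 ⌊2848/124⌋=22 ⌊2967/124⌋=23 ⌊3086/124⌋=24 ⌊3205/124⌋=25 ⌊3324/124⌋=26 ⌊3443/124⌋=27 ⌊3562/124⌋=28
s_n = t_(n+1) − t_n for n = 0 … 28 gives
prefix = 11111111111111111111110111111
slide a length-4 window over [0..3] … [25..28] (26 windows); first occurrence of each distinct factor:
  [  0..  3] 1111
  [ 19.. 22] 1110
  [ 20.. 23] 1101
  [ 21.. 24] 1011
  [ 22.. 25] 0111
  (the other 21 windows repeat one of these)
distinct factors: {0111, 1011, 1101, 1110, 1111}
count = 5  (Sturmian bound for length 4 is 5)

5


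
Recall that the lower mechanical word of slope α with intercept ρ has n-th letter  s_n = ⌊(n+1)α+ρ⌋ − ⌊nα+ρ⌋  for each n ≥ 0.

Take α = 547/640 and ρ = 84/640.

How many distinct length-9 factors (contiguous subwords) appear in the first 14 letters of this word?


6

t_n = ⌊(n·547+84)/640⌋ for n = 0 … 14:
  n=0…9: ⌊84/640⌋=0 ⌊631/640⌋=0 ⌊1178/640⌋=1 ⌊1725/640⌋=2 ⌊2272/640⌋=3 ⌊2819/640⌋=4 ⌊3366/640⌋=5 ⌊3913/640⌋=6 ⌊4460/640⌋=6 ⌊5007/640⌋=7
  n=10…14: ⌊5554/640⌋=8 ⌊6101/640⌋=9 ⌊6648/640⌋=10 ⌊7195/640⌋=11 ⌊7742/640⌋=12
s_n = t_(n+1) − t_n for n = 0 … 13 gives
prefix = 01111110111111
slide a length-9 window over [0..8] … [5..13] (6 windows); first occurrence of each distinct factor:
  [  0..  8] 011111101
  [  1..  9] 111111011
  [  2.. 10] 111110111
  [  3.. 11] 111101111
  [  4.. 12] 111011111
  [  5.. 13] 110111111
distinct factors: {011111101, 110111111, 111011111, 111101111, 111110111, 111111011}
count = 6  (Sturmian bound for length 9 is 10)


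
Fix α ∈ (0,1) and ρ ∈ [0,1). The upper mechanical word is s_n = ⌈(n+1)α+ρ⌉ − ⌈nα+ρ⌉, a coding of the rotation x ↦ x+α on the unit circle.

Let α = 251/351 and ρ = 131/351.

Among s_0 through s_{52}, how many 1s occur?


#1s = Σ_{n=0}^{52} s_n = Σ_{n=0}^{52} (⌈(n+1)α+ρ⌉ − ⌈nα+ρ⌉)
the sum telescopes: every ⌈nα+ρ⌉ with 0 < n < 53 appears once with + and once with −, leaving ⌈53α+ρ⌉ − ⌈0·α+ρ⌉
53α + ρ = (53·251 + 131) / 351 = 13434/351
ρ = 131/351
⌈13434/351⌉ = 39,  ⌈131/351⌉ = 1
#1s = 39 − 1 = 38

38


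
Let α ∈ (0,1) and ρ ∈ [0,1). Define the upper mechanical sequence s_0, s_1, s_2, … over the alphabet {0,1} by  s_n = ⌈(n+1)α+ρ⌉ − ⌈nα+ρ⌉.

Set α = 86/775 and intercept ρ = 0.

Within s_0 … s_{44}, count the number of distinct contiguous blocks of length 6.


7

t_n = ⌈(n·86)/775⌉ for n = 0 … 45:
  n=0…9: ⌈0/775⌉=0 ⌈86/775⌉=1 ⌈172/775⌉=1 ⌈258/775⌉=1 ⌈344/775⌉=1 ⌈430/775⌉=1 ⌈516/775⌉=1 ⌈602/775⌉=1 ⌈688/775⌉=1 ⌈774/775⌉=1
  n=10…19: ⌈860/775⌉=2 ⌈946/775⌉=2 ⌈1032/775⌉=2 ⌈1118/775⌉=2 ⌈1204/775⌉=2 ⌈1290/775⌉=2 ⌈1376/775⌉=2 ⌈1462/775⌉=2 ⌈1548/775⌉=2 ⌈1634/775⌉=3
  n=20…29: ⌈1720/775⌉=3 ⌈1806/775⌉=3 ⌈1892/775⌉=3 ⌈1978/775⌉=3 ⌈2064/775⌉=3 ⌈2150/775⌉=3 ⌈2236/775⌉=3 ⌈2322/775⌉=3 ⌈2408/775⌉=4 ⌈2494/775⌉=4
  n=30…39: ⌈2580/775⌉=4 ⌈2666/775⌉=4 ⌈2752/775⌉=4 ⌈2838/775⌉=4 ⌈2924/775⌉=4 ⌈3010/775⌉=4 ⌈3096/775⌉=4 ⌈3182/775⌉=5 ⌈3268/775⌉=5 ⌈3354/775⌉=5
  n=40…45: ⌈3440/775⌉=5 ⌈3526/775⌉=5 ⌈3612/775⌉=5 ⌈3698/775⌉=5 ⌈3784/775⌉=5 ⌈3870/775⌉=5
s_n = t_(n+1) − t_n for n = 0 … 44 gives
prefix = 100000000100000000100000000100000000100000000
slide a length-6 window over [0..5] … [39..44] (40 windows); first occurrence of each distinct factor:
  [  0..  5] 100000
  [  1..  6] 000000
  [  4..  9] 000001
  [  5.. 10] 000010
  [  6.. 11] 000100
  [  7.. 12] 001000
  [  8.. 13] 010000
  (the other 33 windows repeat one of these)
distinct factors: {000000, 000001, 000010, 000100, 001000, 010000, 100000}
count = 7  (Sturmian bound for length 6 is 7)


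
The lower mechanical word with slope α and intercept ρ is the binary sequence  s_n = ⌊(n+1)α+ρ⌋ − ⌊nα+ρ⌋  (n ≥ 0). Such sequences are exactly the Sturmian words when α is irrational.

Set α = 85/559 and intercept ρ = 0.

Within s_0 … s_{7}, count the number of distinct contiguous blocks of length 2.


3

t_n = ⌊(n·85)/559⌋ for n = 0 … 8:
  n=0…8: ⌊0/559⌋=0 ⌊85/559⌋=0 ⌊170/559⌋=0 ⌊255/559⌋=0 ⌊340/559⌋=0 ⌊425/559⌋=0 ⌊510/559⌋=0 ⌊595/559⌋=1 ⌊680/559⌋=1
s_n = t_(n+1) − t_n for n = 0 … 7 gives
prefix = 00000010
slide a length-2 window over [0..1] … [6..7] (7 windows); first occurrence of each distinct factor:
  [  0..  1] 00
  [  5..  6] 01
  [  6..  7] 10
  (the other 4 windows repeat one of these)
distinct factors: {00, 01, 10}
count = 3  (Sturmian bound for length 2 is 3)


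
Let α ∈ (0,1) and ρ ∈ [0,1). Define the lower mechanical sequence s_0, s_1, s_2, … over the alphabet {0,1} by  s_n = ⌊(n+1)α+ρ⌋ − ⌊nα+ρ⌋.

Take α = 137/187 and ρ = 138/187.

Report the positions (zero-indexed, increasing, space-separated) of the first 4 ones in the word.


n=0: ⌊275/187⌋−⌊138/187⌋ = 1−0 = 1  ← one
n=1: ⌊412/187⌋−⌊275/187⌋ = 2−1 = 1  ← one
n=2: ⌊549/187⌋−⌊412/187⌋ = 2−2 = 0
n=3: ⌊686/187⌋−⌊549/187⌋ = 3−2 = 1  ← one
n=4: ⌊823/187⌋−⌊686/187⌋ = 4−3 = 1  ← one
positions of the first 4 ones: 0 1 3 4

0 1 3 4


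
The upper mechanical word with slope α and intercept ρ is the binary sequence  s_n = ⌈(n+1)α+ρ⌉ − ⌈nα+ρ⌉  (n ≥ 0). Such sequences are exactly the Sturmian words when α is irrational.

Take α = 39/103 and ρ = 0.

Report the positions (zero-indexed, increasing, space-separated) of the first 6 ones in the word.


0 2 5 7 10 13

n=0: ⌈39/103⌉−⌈0/103⌉ = 1−0 = 1  ← one
n=1: ⌈78/103⌉−⌈39/103⌉ = 1−1 = 0
n=2: ⌈117/103⌉−⌈78/103⌉ = 2−1 = 1  ← one
n=3: ⌈156/103⌉−⌈117/103⌉ = 2−2 = 0
n=4: ⌈195/103⌉−⌈156/103⌉ = 2−2 = 0
n=5: ⌈234/103⌉−⌈195/103⌉ = 3−2 = 1  ← one
n=6: ⌈273/103⌉−⌈234/103⌉ = 3−3 = 0
n=7: ⌈312/103⌉−⌈273/103⌉ = 4−3 = 1  ← one
n=8: ⌈351/103⌉−⌈312/103⌉ = 4−4 = 0
n=9: ⌈390/103⌉−⌈351/103⌉ = 4−4 = 0
n=10: ⌈429/103⌉−⌈390/103⌉ = 5−4 = 1  ← one
n=11: ⌈468/103⌉−⌈429/103⌉ = 5−5 = 0
n=12: ⌈507/103⌉−⌈468/103⌉ = 5−5 = 0
n=13: ⌈546/103⌉−⌈507/103⌉ = 6−5 = 1  ← one
positions of the first 6 ones: 0 2 5 7 10 13


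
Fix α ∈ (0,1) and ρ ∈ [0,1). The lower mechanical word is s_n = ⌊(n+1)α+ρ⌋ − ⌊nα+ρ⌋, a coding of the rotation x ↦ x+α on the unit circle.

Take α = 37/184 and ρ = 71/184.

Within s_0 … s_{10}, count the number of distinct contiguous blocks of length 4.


t_n = ⌊(n·37+71)/184⌋ for n = 0 … 11:
  n=0…9: ⌊71/184⌋=0 ⌊108/184⌋=0 ⌊145/184⌋=0 ⌊182/184⌋=0 ⌊219/184⌋=1 ⌊256/184⌋=1 ⌊293/184⌋=1 ⌊330/184⌋=1 ⌊367/184⌋=1 ⌊404/184⌋=2
  n=10…11: ⌊441/184⌋=2 ⌊478/184⌋=2
s_n = t_(n+1) − t_n for n = 0 … 10 gives
prefix = 00010000100
slide a length-4 window over [0..3] … [7..10] (8 windows); first occurrence of each distinct factor:
  [  0..  3] 0001
  [  1..  4] 0010
  [  2..  5] 0100
  [  3..  6] 1000
  [  4..  7] 0000
  (the other 3 windows repeat one of these)
distinct factors: {0000, 0001, 0010, 0100, 1000}
count = 5  (Sturmian bound for length 4 is 5)

5


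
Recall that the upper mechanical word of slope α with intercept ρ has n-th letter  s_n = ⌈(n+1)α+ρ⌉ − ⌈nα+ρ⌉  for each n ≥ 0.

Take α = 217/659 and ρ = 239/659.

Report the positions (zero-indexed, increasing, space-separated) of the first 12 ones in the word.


n=0: ⌈456/659⌉−⌈239/659⌉ = 1−1 = 0
n=1: ⌈673/659⌉−⌈456/659⌉ = 2−1 = 1  ← one
n=2: ⌈890/659⌉−⌈673/659⌉ = 2−2 = 0
n=3: ⌈1107/659⌉−⌈890/659⌉ = 2−2 = 0
n=4: ⌈1324/659⌉−⌈1107/659⌉ = 3−2 = 1  ← one
n=5: ⌈1541/659⌉−⌈1324/659⌉ = 3−3 = 0
n=6: ⌈1758/659⌉−⌈1541/659⌉ = 3−3 = 0
n=7: ⌈1975/659⌉−⌈1758/659⌉ = 3−3 = 0
n=8: ⌈2192/659⌉−⌈1975/659⌉ = 4−3 = 1  ← one
n=9: ⌈2409/659⌉−⌈2192/659⌉ = 4−4 = 0
n=10: ⌈2626/659⌉−⌈2409/659⌉ = 4−4 = 0
n=11: ⌈2843/659⌉−⌈2626/659⌉ = 5−4 = 1  ← one
n=12: ⌈3060/659⌉−⌈2843/659⌉ = 5−5 = 0
n=13: ⌈3277/659⌉−⌈3060/659⌉ = 5−5 = 0
n=14: ⌈3494/659⌉−⌈3277/659⌉ = 6−5 = 1  ← one
n=15: ⌈3711/659⌉−⌈3494/659⌉ = 6−6 = 0
n=16: ⌈3928/659⌉−⌈3711/659⌉ = 6−6 = 0
n=17: ⌈4145/659⌉−⌈3928/659⌉ = 7−6 = 1  ← one
n=18: ⌈4362/659⌉−⌈4145/659⌉ = 7−7 = 0
n=19: ⌈4579/659⌉−⌈4362/659⌉ = 7−7 = 0
n=20: ⌈4796/659⌉−⌈4579/659⌉ = 8−7 = 1  ← one
n=21: ⌈5013/659⌉−⌈4796/659⌉ = 8−8 = 0
n=22: ⌈5230/659⌉−⌈5013/659⌉ = 8−8 = 0
n=23: ⌈5447/659⌉−⌈5230/659⌉ = 9−8 = 1  ← one
n=24: ⌈5664/659⌉−⌈5447/659⌉ = 9−9 = 0
n=25: ⌈5881/659⌉−⌈5664/659⌉ = 9−9 = 0
n=26: ⌈6098/659⌉−⌈5881/659⌉ = 10−9 = 1  ← one
n=27: ⌈6315/659⌉−⌈6098/659⌉ = 10−10 = 0
n=28: ⌈6532/659⌉−⌈6315/659⌉ = 10−10 = 0
n=29: ⌈6749/659⌉−⌈6532/659⌉ = 11−10 = 1  ← one
n=30: ⌈6966/659⌉−⌈6749/659⌉ = 11−11 = 0
n=31: ⌈7183/659⌉−⌈6966/659⌉ = 11−11 = 0
n=32: ⌈7400/659⌉−⌈7183/659⌉ = 12−11 = 1  ← one
n=33: ⌈7617/659⌉−⌈7400/659⌉ = 12−12 = 0
n=34: ⌈7834/659⌉−⌈7617/659⌉ = 12−12 = 0
n=35: ⌈8051/659⌉−⌈7834/659⌉ = 13−12 = 1  ← one
positions of the first 12 ones: 1 4 8 11 14 17 20 23 26 29 32 35

1 4 8 11 14 17 20 23 26 29 32 35


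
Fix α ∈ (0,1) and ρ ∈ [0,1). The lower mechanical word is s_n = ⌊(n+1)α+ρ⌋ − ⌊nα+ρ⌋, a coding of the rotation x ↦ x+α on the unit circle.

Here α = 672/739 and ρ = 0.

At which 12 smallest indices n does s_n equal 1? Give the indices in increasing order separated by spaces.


1 2 3 4 5 6 7 8 9 10 12 13

n=0: ⌊672/739⌋−⌊0/739⌋ = 0−0 = 0
n=1: ⌊1344/739⌋−⌊672/739⌋ = 1−0 = 1  ← one
n=2: ⌊2016/739⌋−⌊1344/739⌋ = 2−1 = 1  ← one
n=3: ⌊2688/739⌋−⌊2016/739⌋ = 3−2 = 1  ← one
n=4: ⌊3360/739⌋−⌊2688/739⌋ = 4−3 = 1  ← one
n=5: ⌊4032/739⌋−⌊3360/739⌋ = 5−4 = 1  ← one
n=6: ⌊4704/739⌋−⌊4032/739⌋ = 6−5 = 1  ← one
n=7: ⌊5376/739⌋−⌊4704/739⌋ = 7−6 = 1  ← one
n=8: ⌊6048/739⌋−⌊5376/739⌋ = 8−7 = 1  ← one
n=9: ⌊6720/739⌋−⌊6048/739⌋ = 9−8 = 1  ← one
n=10: ⌊7392/739⌋−⌊6720/739⌋ = 10−9 = 1  ← one
n=11: ⌊8064/739⌋−⌊7392/739⌋ = 10−10 = 0
n=12: ⌊8736/739⌋−⌊8064/739⌋ = 11−10 = 1  ← one
n=13: ⌊9408/739⌋−⌊8736/739⌋ = 12−11 = 1  ← one
positions of the first 12 ones: 1 2 3 4 5 6 7 8 9 10 12 13


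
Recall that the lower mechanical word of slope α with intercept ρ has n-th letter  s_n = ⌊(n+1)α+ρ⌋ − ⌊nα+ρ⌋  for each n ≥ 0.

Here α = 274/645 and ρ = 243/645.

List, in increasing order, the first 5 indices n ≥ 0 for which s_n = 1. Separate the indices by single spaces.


n=0: ⌊517/645⌋−⌊243/645⌋ = 0−0 = 0
n=1: ⌊791/645⌋−⌊517/645⌋ = 1−0 = 1  ← one
n=2: ⌊1065/645⌋−⌊791/645⌋ = 1−1 = 0
n=3: ⌊1339/645⌋−⌊1065/645⌋ = 2−1 = 1  ← one
n=4: ⌊1613/645⌋−⌊1339/645⌋ = 2−2 = 0
n=5: ⌊1887/645⌋−⌊1613/645⌋ = 2−2 = 0
n=6: ⌊2161/645⌋−⌊1887/645⌋ = 3−2 = 1  ← one
n=7: ⌊2435/645⌋−⌊2161/645⌋ = 3−3 = 0
n=8: ⌊2709/645⌋−⌊2435/645⌋ = 4−3 = 1  ← one
n=9: ⌊2983/645⌋−⌊2709/645⌋ = 4−4 = 0
n=10: ⌊3257/645⌋−⌊2983/645⌋ = 5−4 = 1  ← one
positions of the first 5 ones: 1 3 6 8 10

1 3 6 8 10


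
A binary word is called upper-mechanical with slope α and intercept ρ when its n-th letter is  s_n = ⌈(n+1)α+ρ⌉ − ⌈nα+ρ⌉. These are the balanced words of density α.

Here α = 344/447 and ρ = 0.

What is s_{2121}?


(n+1)α + ρ = (2122·344) / 447 = 729968/447
nα + ρ     = (2121·344) / 447 = 729624/447
⌈729968/447⌉ = 1634,  ⌈729624/447⌉ = 1633
s_{2121} = 1634 − 1633 = 1

1


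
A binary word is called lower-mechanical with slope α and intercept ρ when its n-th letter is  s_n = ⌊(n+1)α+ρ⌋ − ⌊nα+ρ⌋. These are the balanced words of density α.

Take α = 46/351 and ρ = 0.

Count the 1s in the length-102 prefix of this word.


13

#1s = Σ_{n=0}^{101} s_n = Σ_{n=0}^{101} (⌊(n+1)α+ρ⌋ − ⌊nα+ρ⌋)
the sum telescopes: every ⌊nα+ρ⌋ with 0 < n < 102 appears once with + and once with −, leaving ⌊102α+ρ⌋ − ⌊0·α+ρ⌋
102α + ρ = (102·46) / 351 = 4692/351
ρ = 0/351
⌊4692/351⌋ = 13,  ⌊0/351⌋ = 0
#1s = 13 − 0 = 13


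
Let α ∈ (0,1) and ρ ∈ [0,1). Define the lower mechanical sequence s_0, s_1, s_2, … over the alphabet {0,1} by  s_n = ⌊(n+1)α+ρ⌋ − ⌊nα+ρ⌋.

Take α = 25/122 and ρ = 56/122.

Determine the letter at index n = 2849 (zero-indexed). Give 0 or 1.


0

(n+1)α + ρ = (2850·25 + 56) / 122 = 71306/122
nα + ρ     = (2849·25 + 56) / 122 = 71281/122
⌊71306/122⌋ = 584,  ⌊71281/122⌋ = 584
s_{2849} = 584 − 584 = 0


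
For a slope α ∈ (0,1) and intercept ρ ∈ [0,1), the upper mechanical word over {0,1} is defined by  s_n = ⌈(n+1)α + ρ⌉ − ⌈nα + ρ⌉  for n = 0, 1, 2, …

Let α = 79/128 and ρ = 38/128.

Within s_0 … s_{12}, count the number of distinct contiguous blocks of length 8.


t_n = ⌈(n·79+38)/128⌉ for n = 0 … 13:
  n=0…9: ⌈38/128⌉=1 ⌈117/128⌉=1 ⌈196/128⌉=2 ⌈275/128⌉=3 ⌈354/128⌉=3 ⌈433/128⌉=4 ⌈512/128⌉=4 ⌈591/128⌉=5 ⌈670/128⌉=6 ⌈749/128⌉=6
  n=10…13: ⌈828/128⌉=7 ⌈907/128⌉=8 ⌈986/128⌉=8 ⌈1065/128⌉=9
s_n = t_(n+1) − t_n for n = 0 … 12 gives
prefix = 0110101101101
slide a length-8 window over [0..7] … [5..12] (6 windows); first occurrence of each distinct factor:
  [  0..  7] 01101011
  [  1..  8] 11010110
  [  2..  9] 10101101
  [  3.. 10] 01011011
  [  4.. 11] 10110110
  [  5.. 12] 01101101
distinct factors: {01011011, 01101011, 01101101, 10101101, 10110110, 11010110}
count = 6  (Sturmian bound for length 8 is 9)

6


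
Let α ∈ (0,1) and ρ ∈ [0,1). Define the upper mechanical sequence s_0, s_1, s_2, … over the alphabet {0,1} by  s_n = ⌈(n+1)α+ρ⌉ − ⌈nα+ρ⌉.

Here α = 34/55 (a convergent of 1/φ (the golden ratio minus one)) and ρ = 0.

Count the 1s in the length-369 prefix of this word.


#1s = Σ_{n=0}^{368} s_n = Σ_{n=0}^{368} (⌈(n+1)α+ρ⌉ − ⌈nα+ρ⌉)
the sum telescopes: every ⌈nα+ρ⌉ with 0 < n < 369 appears once with + and once with −, leaving ⌈369α+ρ⌉ − ⌈0·α+ρ⌉
369α + ρ = (369·34) / 55 = 12546/55
ρ = 0/55
⌈12546/55⌉ = 229,  ⌈0/55⌉ = 0
#1s = 229 − 0 = 229

229


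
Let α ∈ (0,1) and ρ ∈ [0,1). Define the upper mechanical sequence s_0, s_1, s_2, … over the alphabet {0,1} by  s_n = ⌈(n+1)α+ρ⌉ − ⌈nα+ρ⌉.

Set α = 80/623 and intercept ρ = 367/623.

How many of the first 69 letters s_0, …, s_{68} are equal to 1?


9

#1s = Σ_{n=0}^{68} s_n = Σ_{n=0}^{68} (⌈(n+1)α+ρ⌉ − ⌈nα+ρ⌉)
the sum telescopes: every ⌈nα+ρ⌉ with 0 < n < 69 appears once with + and once with −, leaving ⌈69α+ρ⌉ − ⌈0·α+ρ⌉
69α + ρ = (69·80 + 367) / 623 = 5887/623
ρ = 367/623
⌈5887/623⌉ = 10,  ⌈367/623⌉ = 1
#1s = 10 − 1 = 9


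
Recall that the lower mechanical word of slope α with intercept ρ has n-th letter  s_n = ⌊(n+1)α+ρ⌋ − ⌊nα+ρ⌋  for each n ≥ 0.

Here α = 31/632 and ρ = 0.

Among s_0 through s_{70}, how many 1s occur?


3

#1s = Σ_{n=0}^{70} s_n = Σ_{n=0}^{70} (⌊(n+1)α+ρ⌋ − ⌊nα+ρ⌋)
the sum telescopes: every ⌊nα+ρ⌋ with 0 < n < 71 appears once with + and once with −, leaving ⌊71α+ρ⌋ − ⌊0·α+ρ⌋
71α + ρ = (71·31) / 632 = 2201/632
ρ = 0/632
⌊2201/632⌋ = 3,  ⌊0/632⌋ = 0
#1s = 3 − 0 = 3


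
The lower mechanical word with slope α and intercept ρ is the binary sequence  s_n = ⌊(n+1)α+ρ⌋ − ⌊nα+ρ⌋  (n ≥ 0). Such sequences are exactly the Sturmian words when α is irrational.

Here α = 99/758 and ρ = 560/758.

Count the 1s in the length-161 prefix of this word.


21

#1s = Σ_{n=0}^{160} s_n = Σ_{n=0}^{160} (⌊(n+1)α+ρ⌋ − ⌊nα+ρ⌋)
the sum telescopes: every ⌊nα+ρ⌋ with 0 < n < 161 appears once with + and once with −, leaving ⌊161α+ρ⌋ − ⌊0·α+ρ⌋
161α + ρ = (161·99 + 560) / 758 = 16499/758
ρ = 560/758
⌊16499/758⌋ = 21,  ⌊560/758⌋ = 0
#1s = 21 − 0 = 21


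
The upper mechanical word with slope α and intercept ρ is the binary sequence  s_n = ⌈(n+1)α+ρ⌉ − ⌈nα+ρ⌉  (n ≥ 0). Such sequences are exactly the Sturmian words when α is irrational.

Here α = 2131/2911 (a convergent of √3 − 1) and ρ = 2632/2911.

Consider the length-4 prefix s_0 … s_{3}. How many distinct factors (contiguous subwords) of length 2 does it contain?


2

t_n = ⌈(n·2131+2632)/2911⌉ for n = 0 … 4:
  n=0…4: ⌈2632/2911⌉=1 ⌈4763/2911⌉=2 ⌈6894/2911⌉=3 ⌈9025/2911⌉=4 ⌈11156/2911⌉=4
s_n = t_(n+1) − t_n for n = 0 … 3 gives
prefix = 1110
slide a length-2 window over [0..1] … [2..3] (3 windows); first occurrence of each distinct factor:
  [  0..  1] 11
  [  2..  3] 10
  (the other 1 window repeats one of these)
distinct factors: {10, 11}
count = 2  (Sturmian bound for length 2 is 3)


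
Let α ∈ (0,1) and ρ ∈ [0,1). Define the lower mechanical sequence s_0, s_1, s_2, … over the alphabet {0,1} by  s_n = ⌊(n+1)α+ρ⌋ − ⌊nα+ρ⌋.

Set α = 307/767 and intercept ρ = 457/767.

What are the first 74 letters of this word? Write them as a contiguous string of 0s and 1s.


n=0: ⌊(1·307+457)/767⌋ − ⌊(0·307+457)/767⌋ = ⌊764/767⌋ − ⌊457/767⌋ = 0 − 0 = 0
n=1: ⌊(2·307+457)/767⌋ − ⌊(1·307+457)/767⌋ = ⌊1071/767⌋ − ⌊764/767⌋ = 1 − 0 = 1
n=2: ⌊(3·307+457)/767⌋ − ⌊(2·307+457)/767⌋ = ⌊1378/767⌋ − ⌊1071/767⌋ = 1 − 1 = 0
n=3: ⌊(4·307+457)/767⌋ − ⌊(3·307+457)/767⌋ = ⌊1685/767⌋ − ⌊1378/767⌋ = 2 − 1 = 1
n=4: ⌊(5·307+457)/767⌋ − ⌊(4·307+457)/767⌋ = ⌊1992/767⌋ − ⌊1685/767⌋ = 2 − 2 = 0
n=5: ⌊(6·307+457)/767⌋ − ⌊(5·307+457)/767⌋ = ⌊2299/767⌋ − ⌊1992/767⌋ = 2 − 2 = 0
n=6: ⌊(7·307+457)/767⌋ − ⌊(6·307+457)/767⌋ = ⌊2606/767⌋ − ⌊2299/767⌋ = 3 − 2 = 1
n=7: ⌊(8·307+457)/767⌋ − ⌊(7·307+457)/767⌋ = ⌊2913/767⌋ − ⌊2606/767⌋ = 3 − 3 = 0
n=8: ⌊(9·307+457)/767⌋ − ⌊(8·307+457)/767⌋ = ⌊3220/767⌋ − ⌊2913/767⌋ = 4 − 3 = 1
n=9: ⌊(10·307+457)/767⌋ − ⌊(9·307+457)/767⌋ = ⌊3527/767⌋ − ⌊3220/767⌋ = 4 − 4 = 0
n=10: ⌊(11·307+457)/767⌋ − ⌊(10·307+457)/767⌋ = ⌊3834/767⌋ − ⌊3527/767⌋ = 4 − 4 = 0
n=11: ⌊(12·307+457)/767⌋ − ⌊(11·307+457)/767⌋ = ⌊4141/767⌋ − ⌊3834/767⌋ = 5 − 4 = 1
n=12: ⌊(13·307+457)/767⌋ − ⌊(12·307+457)/767⌋ = ⌊4448/767⌋ − ⌊4141/767⌋ = 5 − 5 = 0
n=13: ⌊(14·307+457)/767⌋ − ⌊(13·307+457)/767⌋ = ⌊4755/767⌋ − ⌊4448/767⌋ = 6 − 5 = 1
n=14: ⌊(15·307+457)/767⌋ − ⌊(14·307+457)/767⌋ = ⌊5062/767⌋ − ⌊4755/767⌋ = 6 − 6 = 0
n=15: ⌊(16·307+457)/767⌋ − ⌊(15·307+457)/767⌋ = ⌊5369/767⌋ − ⌊5062/767⌋ = 7 − 6 = 1
n=16: ⌊(17·307+457)/767⌋ − ⌊(16·307+457)/767⌋ = ⌊5676/767⌋ − ⌊5369/767⌋ = 7 − 7 = 0
n=17: ⌊(18·307+457)/767⌋ − ⌊(17·307+457)/767⌋ = ⌊5983/767⌋ − ⌊5676/767⌋ = 7 − 7 = 0
n=18: ⌊(19·307+457)/767⌋ − ⌊(18·307+457)/767⌋ = ⌊6290/767⌋ − ⌊5983/767⌋ = 8 − 7 = 1
n=19: ⌊(20·307+457)/767⌋ − ⌊(19·307+457)/767⌋ = ⌊6597/767⌋ − ⌊6290/767⌋ = 8 − 8 = 0
n=20: ⌊(21·307+457)/767⌋ − ⌊(20·307+457)/767⌋ = ⌊6904/767⌋ − ⌊6597/767⌋ = 9 − 8 = 1
n=21: ⌊(22·307+457)/767⌋ − ⌊(21·307+457)/767⌋ = ⌊7211/767⌋ − ⌊6904/767⌋ = 9 − 9 = 0
n=22: ⌊(23·307+457)/767⌋ − ⌊(22·307+457)/767⌋ = ⌊7518/767⌋ − ⌊7211/767⌋ = 9 − 9 = 0
n=23: ⌊(24·307+457)/767⌋ − ⌊(23·307+457)/767⌋ = ⌊7825/767⌋ − ⌊7518/767⌋ = 10 − 9 = 1
n=24: ⌊(25·307+457)/767⌋ − ⌊(24·307+457)/767⌋ = ⌊8132/767⌋ − ⌊7825/767⌋ = 10 − 10 = 0
n=25: ⌊(26·307+457)/767⌋ − ⌊(25·307+457)/767⌋ = ⌊8439/767⌋ − ⌊8132/767⌋ = 11 − 10 = 1
n=26: ⌊(27·307+457)/767⌋ − ⌊(26·307+457)/767⌋ = ⌊8746/767⌋ − ⌊8439/767⌋ = 11 − 11 = 0
n=27: ⌊(28·307+457)/767⌋ − ⌊(27·307+457)/767⌋ = ⌊9053/767⌋ − ⌊8746/767⌋ = 11 − 11 = 0
n=28: ⌊(29·307+457)/767⌋ − ⌊(28·307+457)/767⌋ = ⌊9360/767⌋ − ⌊9053/767⌋ = 12 − 11 = 1
n=29: ⌊(30·307+457)/767⌋ − ⌊(29·307+457)/767⌋ = ⌊9667/767⌋ − ⌊9360/767⌋ = 12 − 12 = 0
n=30: ⌊(31·307+457)/767⌋ − ⌊(30·307+457)/767⌋ = ⌊9974/767⌋ − ⌊9667/767⌋ = 13 − 12 = 1
n=31: ⌊(32·307+457)/767⌋ − ⌊(31·307+457)/767⌋ = ⌊10281/767⌋ − ⌊9974/767⌋ = 13 − 13 = 0
n=32: ⌊(33·307+457)/767⌋ − ⌊(32·307+457)/767⌋ = ⌊10588/767⌋ − ⌊10281/767⌋ = 13 − 13 = 0
n=33: ⌊(34·307+457)/767⌋ − ⌊(33·307+457)/767⌋ = ⌊10895/767⌋ − ⌊10588/767⌋ = 14 − 13 = 1
n=34: ⌊(35·307+457)/767⌋ − ⌊(34·307+457)/767⌋ = ⌊11202/767⌋ − ⌊10895/767⌋ = 14 − 14 = 0
n=35: ⌊(36·307+457)/767⌋ − ⌊(35·307+457)/767⌋ = ⌊11509/767⌋ − ⌊11202/767⌋ = 15 − 14 = 1
n=36: ⌊(37·307+457)/767⌋ − ⌊(36·307+457)/767⌋ = ⌊11816/767⌋ − ⌊11509/767⌋ = 15 − 15 = 0
n=37: ⌊(38·307+457)/767⌋ − ⌊(37·307+457)/767⌋ = ⌊12123/767⌋ − ⌊11816/767⌋ = 15 − 15 = 0
n=38: ⌊(39·307+457)/767⌋ − ⌊(38·307+457)/767⌋ = ⌊12430/767⌋ − ⌊12123/767⌋ = 16 − 15 = 1
n=39: ⌊(40·307+457)/767⌋ − ⌊(39·307+457)/767⌋ = ⌊12737/767⌋ − ⌊12430/767⌋ = 16 − 16 = 0
n=40: ⌊(41·307+457)/767⌋ − ⌊(40·307+457)/767⌋ = ⌊13044/767⌋ − ⌊12737/767⌋ = 17 − 16 = 1
n=41: ⌊(42·307+457)/767⌋ − ⌊(41·307+457)/767⌋ = ⌊13351/767⌋ − ⌊13044/767⌋ = 17 − 17 = 0
n=42: ⌊(43·307+457)/767⌋ − ⌊(42·307+457)/767⌋ = ⌊13658/767⌋ − ⌊13351/767⌋ = 17 − 17 = 0
n=43: ⌊(44·307+457)/767⌋ − ⌊(43·307+457)/767⌋ = ⌊13965/767⌋ − ⌊13658/767⌋ = 18 − 17 = 1
n=44: ⌊(45·307+457)/767⌋ − ⌊(44·307+457)/767⌋ = ⌊14272/767⌋ − ⌊13965/767⌋ = 18 − 18 = 0
n=45: ⌊(46·307+457)/767⌋ − ⌊(45·307+457)/767⌋ = ⌊14579/767⌋ − ⌊14272/767⌋ = 19 − 18 = 1
n=46: ⌊(47·307+457)/767⌋ − ⌊(46·307+457)/767⌋ = ⌊14886/767⌋ − ⌊14579/767⌋ = 19 − 19 = 0
n=47: ⌊(48·307+457)/767⌋ − ⌊(47·307+457)/767⌋ = ⌊15193/767⌋ − ⌊14886/767⌋ = 19 − 19 = 0
n=48: ⌊(49·307+457)/767⌋ − ⌊(48·307+457)/767⌋ = ⌊15500/767⌋ − ⌊15193/767⌋ = 20 − 19 = 1
n=49: ⌊(50·307+457)/767⌋ − ⌊(49·307+457)/767⌋ = ⌊15807/767⌋ − ⌊15500/767⌋ = 20 − 20 = 0
n=50: ⌊(51·307+457)/767⌋ − ⌊(50·307+457)/767⌋ = ⌊16114/767⌋ − ⌊15807/767⌋ = 21 − 20 = 1
n=51: ⌊(52·307+457)/767⌋ − ⌊(51·307+457)/767⌋ = ⌊16421/767⌋ − ⌊16114/767⌋ = 21 − 21 = 0
n=52: ⌊(53·307+457)/767⌋ − ⌊(52·307+457)/767⌋ = ⌊16728/767⌋ − ⌊16421/767⌋ = 21 − 21 = 0
n=53: ⌊(54·307+457)/767⌋ − ⌊(53·307+457)/767⌋ = ⌊17035/767⌋ − ⌊16728/767⌋ = 22 − 21 = 1
n=54: ⌊(55·307+457)/767⌋ − ⌊(54·307+457)/767⌋ = ⌊17342/767⌋ − ⌊17035/767⌋ = 22 − 22 = 0
n=55: ⌊(56·307+457)/767⌋ − ⌊(55·307+457)/767⌋ = ⌊17649/767⌋ − ⌊17342/767⌋ = 23 − 22 = 1
n=56: ⌊(57·307+457)/767⌋ − ⌊(56·307+457)/767⌋ = ⌊17956/767⌋ − ⌊17649/767⌋ = 23 − 23 = 0
n=57: ⌊(58·307+457)/767⌋ − ⌊(57·307+457)/767⌋ = ⌊18263/767⌋ − ⌊17956/767⌋ = 23 − 23 = 0
n=58: ⌊(59·307+457)/767⌋ − ⌊(58·307+457)/767⌋ = ⌊18570/767⌋ − ⌊18263/767⌋ = 24 − 23 = 1
n=59: ⌊(60·307+457)/767⌋ − ⌊(59·307+457)/767⌋ = ⌊18877/767⌋ − ⌊18570/767⌋ = 24 − 24 = 0
n=60: ⌊(61·307+457)/767⌋ − ⌊(60·307+457)/767⌋ = ⌊19184/767⌋ − ⌊18877/767⌋ = 25 − 24 = 1
n=61: ⌊(62·307+457)/767⌋ − ⌊(61·307+457)/767⌋ = ⌊19491/767⌋ − ⌊19184/767⌋ = 25 − 25 = 0
n=62: ⌊(63·307+457)/767⌋ − ⌊(62·307+457)/767⌋ = ⌊19798/767⌋ − ⌊19491/767⌋ = 25 − 25 = 0
n=63: ⌊(64·307+457)/767⌋ − ⌊(63·307+457)/767⌋ = ⌊20105/767⌋ − ⌊19798/767⌋ = 26 − 25 = 1
n=64: ⌊(65·307+457)/767⌋ − ⌊(64·307+457)/767⌋ = ⌊20412/767⌋ − ⌊20105/767⌋ = 26 − 26 = 0
n=65: ⌊(66·307+457)/767⌋ − ⌊(65·307+457)/767⌋ = ⌊20719/767⌋ − ⌊20412/767⌋ = 27 − 26 = 1
n=66: ⌊(67·307+457)/767⌋ − ⌊(66·307+457)/767⌋ = ⌊21026/767⌋ − ⌊20719/767⌋ = 27 − 27 = 0
n=67: ⌊(68·307+457)/767⌋ − ⌊(67·307+457)/767⌋ = ⌊21333/767⌋ − ⌊21026/767⌋ = 27 − 27 = 0
n=68: ⌊(69·307+457)/767⌋ − ⌊(68·307+457)/767⌋ = ⌊21640/767⌋ − ⌊21333/767⌋ = 28 − 27 = 1
n=69: ⌊(70·307+457)/767⌋ − ⌊(69·307+457)/767⌋ = ⌊21947/767⌋ − ⌊21640/767⌋ = 28 − 28 = 0
n=70: ⌊(71·307+457)/767⌋ − ⌊(70·307+457)/767⌋ = ⌊22254/767⌋ − ⌊21947/767⌋ = 29 − 28 = 1
n=71: ⌊(72·307+457)/767⌋ − ⌊(71·307+457)/767⌋ = ⌊22561/767⌋ − ⌊22254/767⌋ = 29 − 29 = 0
n=72: ⌊(73·307+457)/767⌋ − ⌊(72·307+457)/767⌋ = ⌊22868/767⌋ − ⌊22561/767⌋ = 29 − 29 = 0
n=73: ⌊(74·307+457)/767⌋ − ⌊(73·307+457)/767⌋ = ⌊23175/767⌋ − ⌊22868/767⌋ = 30 − 29 = 1

01010010100101010010100101001010010100101001010010100101001010010100101001


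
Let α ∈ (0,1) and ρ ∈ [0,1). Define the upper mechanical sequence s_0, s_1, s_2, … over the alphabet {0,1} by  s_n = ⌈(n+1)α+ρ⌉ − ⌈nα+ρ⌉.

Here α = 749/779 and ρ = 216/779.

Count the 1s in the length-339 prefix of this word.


#1s = Σ_{n=0}^{338} s_n = Σ_{n=0}^{338} (⌈(n+1)α+ρ⌉ − ⌈nα+ρ⌉)
the sum telescopes: every ⌈nα+ρ⌉ with 0 < n < 339 appears once with + and once with −, leaving ⌈339α+ρ⌉ − ⌈0·α+ρ⌉
339α + ρ = (339·749 + 216) / 779 = 254127/779
ρ = 216/779
⌈254127/779⌉ = 327,  ⌈216/779⌉ = 1
#1s = 327 − 1 = 326

326


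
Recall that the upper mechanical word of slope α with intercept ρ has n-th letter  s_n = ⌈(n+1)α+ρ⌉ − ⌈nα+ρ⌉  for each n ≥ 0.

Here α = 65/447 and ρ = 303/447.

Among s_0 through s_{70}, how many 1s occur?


#1s = Σ_{n=0}^{70} s_n = Σ_{n=0}^{70} (⌈(n+1)α+ρ⌉ − ⌈nα+ρ⌉)
the sum telescopes: every ⌈nα+ρ⌉ with 0 < n < 71 appears once with + and once with −, leaving ⌈71α+ρ⌉ − ⌈0·α+ρ⌉
71α + ρ = (71·65 + 303) / 447 = 4918/447
ρ = 303/447
⌈4918/447⌉ = 12,  ⌈303/447⌉ = 1
#1s = 12 − 1 = 11

11


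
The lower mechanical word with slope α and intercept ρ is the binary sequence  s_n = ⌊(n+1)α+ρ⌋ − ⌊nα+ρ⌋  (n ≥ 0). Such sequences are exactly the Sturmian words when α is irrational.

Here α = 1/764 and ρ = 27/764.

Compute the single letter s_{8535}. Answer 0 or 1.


(n+1)α + ρ = (8536·1 + 27) / 764 = 8563/764
nα + ρ     = (8535·1 + 27) / 764 = 8562/764
⌊8563/764⌋ = 11,  ⌊8562/764⌋ = 11
s_{8535} = 11 − 11 = 0

0


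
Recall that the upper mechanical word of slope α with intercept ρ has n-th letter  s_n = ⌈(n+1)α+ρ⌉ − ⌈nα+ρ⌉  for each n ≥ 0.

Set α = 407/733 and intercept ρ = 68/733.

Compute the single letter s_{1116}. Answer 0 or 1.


(n+1)α + ρ = (1117·407 + 68) / 733 = 454687/733
nα + ρ     = (1116·407 + 68) / 733 = 454280/733
⌈454687/733⌉ = 621,  ⌈454280/733⌉ = 620
s_{1116} = 621 − 620 = 1

1


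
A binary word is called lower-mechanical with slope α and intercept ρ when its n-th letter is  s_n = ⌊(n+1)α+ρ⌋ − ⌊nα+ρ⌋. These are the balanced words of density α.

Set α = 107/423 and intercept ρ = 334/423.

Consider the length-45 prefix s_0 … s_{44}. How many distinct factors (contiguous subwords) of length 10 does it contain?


4

t_n = ⌊(n·107+334)/423⌋ for n = 0 … 45:
  n=0…9: ⌊334/423⌋=0 ⌊441/423⌋=1 ⌊548/423⌋=1 ⌊655/423⌋=1 ⌊762/423⌋=1 ⌊869/423⌋=2 ⌊976/423⌋=2 ⌊1083/423⌋=2 ⌊1190/423⌋=2 ⌊1297/423⌋=3
  n=10…19: ⌊1404/423⌋=3 ⌊1511/423⌋=3 ⌊1618/423⌋=3 ⌊1725/423⌋=4 ⌊1832/423⌋=4 ⌊1939/423⌋=4 ⌊2046/423⌋=4 ⌊2153/423⌋=5 ⌊2260/423⌋=5 ⌊2367/423⌋=5
  n=20…29: ⌊2474/423⌋=5 ⌊2581/423⌋=6 ⌊2688/423⌋=6 ⌊2795/423⌋=6 ⌊2902/423⌋=6 ⌊3009/423⌋=7 ⌊3116/423⌋=7 ⌊3223/423⌋=7 ⌊3330/423⌋=7 ⌊3437/423⌋=8
  n=30…39: ⌊3544/423⌋=8 ⌊3651/423⌋=8 ⌊3758/423⌋=8 ⌊3865/423⌋=9 ⌊3972/423⌋=9 ⌊4079/423⌋=9 ⌊4186/423⌋=9 ⌊4293/423⌋=10 ⌊4400/423⌋=10 ⌊4507/423⌋=10
  n=40…45: ⌊4614/423⌋=10 ⌊4721/423⌋=11 ⌊4828/423⌋=11 ⌊4935/423⌋=11 ⌊5042/423⌋=11 ⌊5149/423⌋=12
s_n = t_(n+1) − t_n for n = 0 … 44 gives
prefix = 100010001000100010001000100010001000100010001
slide a length-10 window over [0..9] … [35..44] (36 windows); first occurrence of each distinct factor:
  [  0..  9] 1000100010
  [  1.. 10] 0001000100
  [  2.. 11] 0010001000
  [  3.. 12] 0100010001
  (the other 32 windows repeat one of these)
distinct factors: {0001000100, 0010001000, 0100010001, 1000100010}
count = 4  (Sturmian bound for length 10 is 11)


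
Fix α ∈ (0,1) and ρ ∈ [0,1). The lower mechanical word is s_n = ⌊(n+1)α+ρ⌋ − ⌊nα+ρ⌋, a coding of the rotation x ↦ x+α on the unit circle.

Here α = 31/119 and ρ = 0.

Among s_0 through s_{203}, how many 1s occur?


#1s = Σ_{n=0}^{203} s_n = Σ_{n=0}^{203} (⌊(n+1)α+ρ⌋ − ⌊nα+ρ⌋)
the sum telescopes: every ⌊nα+ρ⌋ with 0 < n < 204 appears once with + and once with −, leaving ⌊204α+ρ⌋ − ⌊0·α+ρ⌋
204α + ρ = (204·31) / 119 = 6324/119
ρ = 0/119
⌊6324/119⌋ = 53,  ⌊0/119⌋ = 0
#1s = 53 − 0 = 53

53


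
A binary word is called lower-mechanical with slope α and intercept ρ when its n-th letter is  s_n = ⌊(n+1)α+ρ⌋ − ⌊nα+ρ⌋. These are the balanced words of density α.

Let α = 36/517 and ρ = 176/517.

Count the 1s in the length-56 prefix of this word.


4

#1s = Σ_{n=0}^{55} s_n = Σ_{n=0}^{55} (⌊(n+1)α+ρ⌋ − ⌊nα+ρ⌋)
the sum telescopes: every ⌊nα+ρ⌋ with 0 < n < 56 appears once with + and once with −, leaving ⌊56α+ρ⌋ − ⌊0·α+ρ⌋
56α + ρ = (56·36 + 176) / 517 = 2192/517
ρ = 176/517
⌊2192/517⌋ = 4,  ⌊176/517⌋ = 0
#1s = 4 − 0 = 4


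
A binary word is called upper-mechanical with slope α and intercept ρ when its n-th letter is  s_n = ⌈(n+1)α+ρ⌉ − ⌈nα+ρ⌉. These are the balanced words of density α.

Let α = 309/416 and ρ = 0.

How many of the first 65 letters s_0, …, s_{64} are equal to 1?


#1s = Σ_{n=0}^{64} s_n = Σ_{n=0}^{64} (⌈(n+1)α+ρ⌉ − ⌈nα+ρ⌉)
the sum telescopes: every ⌈nα+ρ⌉ with 0 < n < 65 appears once with + and once with −, leaving ⌈65α+ρ⌉ − ⌈0·α+ρ⌉
65α + ρ = (65·309) / 416 = 20085/416
ρ = 0/416
⌈20085/416⌉ = 49,  ⌈0/416⌉ = 0
#1s = 49 − 0 = 49

49


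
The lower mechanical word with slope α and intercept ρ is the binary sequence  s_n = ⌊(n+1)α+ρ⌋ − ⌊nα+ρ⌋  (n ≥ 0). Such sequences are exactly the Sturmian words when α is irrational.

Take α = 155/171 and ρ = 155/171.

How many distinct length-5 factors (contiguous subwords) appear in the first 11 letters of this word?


t_n = ⌊(n·155+155)/171⌋ for n = 0 … 11:
  n=0…9: ⌊155/171⌋=0 ⌊310/171⌋=1 ⌊465/171⌋=2 ⌊620/171⌋=3 ⌊775/171⌋=4 ⌊930/171⌋=5 ⌊1085/171⌋=6 ⌊1240/171⌋=7 ⌊1395/171⌋=8 ⌊1550/171⌋=9
  n=10…11: ⌊1705/171⌋=9 ⌊1860/171⌋=10
s_n = t_(n+1) − t_n for n = 0 … 10 gives
prefix = 11111111101
slide a length-5 window over [0..4] … [6..10] (7 windows); first occurrence of each distinct factor:
  [  0..  4] 11111
  [  5..  9] 11110
  [  6.. 10] 11101
  (the other 4 windows repeat one of these)
distinct factors: {11101, 11110, 11111}
count = 3  (Sturmian bound for length 5 is 6)

3


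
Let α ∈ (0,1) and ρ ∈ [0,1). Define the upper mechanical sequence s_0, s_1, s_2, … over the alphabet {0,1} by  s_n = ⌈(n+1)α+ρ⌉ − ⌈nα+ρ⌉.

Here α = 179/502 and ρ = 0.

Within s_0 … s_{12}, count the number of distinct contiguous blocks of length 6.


t_n = ⌈(n·179)/502⌉ for n = 0 … 13:
  n=0…9: ⌈0/502⌉=0 ⌈179/502⌉=1 ⌈358/502⌉=1 ⌈537/502⌉=2 ⌈716/502⌉=2 ⌈895/502⌉=2 ⌈1074/502⌉=3 ⌈1253/502⌉=3 ⌈1432/502⌉=3 ⌈1611/502⌉=4
  n=10…13: ⌈1790/502⌉=4 ⌈1969/502⌉=4 ⌈2148/502⌉=5 ⌈2327/502⌉=5
s_n = t_(n+1) − t_n for n = 0 … 12 gives
prefix = 1010010010010
slide a length-6 window over [0..5] … [7..12] (8 windows); first occurrence of each distinct factor:
  [  0..  5] 101001
  [  1..  6] 010010
  [  2..  7] 100100
  [  3..  8] 001001
  (the other 4 windows repeat one of these)
distinct factors: {001001, 010010, 100100, 101001}
count = 4  (Sturmian bound for length 6 is 7)

4


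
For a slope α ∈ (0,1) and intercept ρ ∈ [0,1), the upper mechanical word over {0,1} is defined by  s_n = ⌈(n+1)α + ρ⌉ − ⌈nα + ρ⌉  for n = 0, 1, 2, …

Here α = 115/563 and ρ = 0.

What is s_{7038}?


0

(n+1)α + ρ = (7039·115) / 563 = 809485/563
nα + ρ     = (7038·115) / 563 = 809370/563
⌈809485/563⌉ = 1438,  ⌈809370/563⌉ = 1438
s_{7038} = 1438 − 1438 = 0


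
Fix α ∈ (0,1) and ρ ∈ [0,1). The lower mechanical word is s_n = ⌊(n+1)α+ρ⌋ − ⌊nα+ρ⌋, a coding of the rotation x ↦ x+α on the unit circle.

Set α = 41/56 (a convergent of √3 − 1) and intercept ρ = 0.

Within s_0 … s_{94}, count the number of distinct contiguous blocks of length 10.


t_n = ⌊(n·41)/56⌋ for n = 0 … 95:
  n=0…9: ⌊0/56⌋=0 ⌊41/56⌋=0 ⌊82/56⌋=1 ⌊123/56⌋=2 ⌊164/56⌋=2 ⌊205/56⌋=3 ⌊246/56⌋=4 ⌊287/56⌋=5 ⌊328/56⌋=5 ⌊369/56⌋=6
  n=10…19: ⌊410/56⌋=7 ⌊451/56⌋=8 ⌊492/56⌋=8 ⌊533/56⌋=9 ⌊574/56⌋=10 ⌊615/56⌋=10 ⌊656/56⌋=11 ⌊697/56⌋=12 ⌊738/56⌋=13 ⌊779/56⌋=13
  n=20…29: ⌊820/56⌋=14 ⌊861/56⌋=15 ⌊902/56⌋=16 ⌊943/56⌋=16 ⌊984/56⌋=17 ⌊1025/56⌋=18 ⌊1066/56⌋=19 ⌊1107/56⌋=19 ⌊1148/56⌋=20 ⌊1189/56⌋=21
  n=30…39: ⌊1230/56⌋=21 ⌊1271/56⌋=22 ⌊1312/56⌋=23 ⌊1353/56⌋=24 ⌊1394/56⌋=24 ⌊1435/56⌋=25 ⌊1476/56⌋=26 ⌊1517/56⌋=27 ⌊1558/56⌋=27 ⌊1599/56⌋=28
  n=40…49: ⌊1640/56⌋=29 ⌊1681/56⌋=30 ⌊1722/56⌋=30 ⌊1763/56⌋=31 ⌊1804/56⌋=32 ⌊1845/56⌋=32 ⌊1886/56⌋=33 ⌊1927/56⌋=34 ⌊1968/56⌋=35 ⌊2009/56⌋=35
  n=50…59: ⌊2050/56⌋=36 ⌊2091/56⌋=37 ⌊2132/56⌋=38 ⌊2173/56⌋=38 ⌊2214/56⌋=39 ⌊2255/56⌋=40 ⌊2296/56⌋=41 ⌊2337/56⌋=41 ⌊2378/56⌋=42 ⌊2419/56⌋=43
  n=60…69: ⌊2460/56⌋=43 ⌊2501/56⌋=44 ⌊2542/56⌋=45 ⌊2583/56⌋=46 ⌊2624/56⌋=46 ⌊2665/56⌋=47 ⌊2706/56⌋=48 ⌊2747/56⌋=49 ⌊2788/56⌋=49 ⌊2829/56⌋=50
  n=70…79: ⌊2870/56⌋=51 ⌊2911/56⌋=51 ⌊2952/56⌋=52 ⌊2993/56⌋=53 ⌊3034/56⌋=54 ⌊3075/56⌋=54 ⌊3116/56⌋=55 ⌊3157/56⌋=56 ⌊3198/56⌋=57 ⌊3239/56⌋=57
  n=80…89: ⌊3280/56⌋=58 ⌊3321/56⌋=59 ⌊3362/56⌋=60 ⌊3403/56⌋=60 ⌊3444/56⌋=61 ⌊3485/56⌋=62 ⌊3526/56⌋=62 ⌊3567/56⌋=63 ⌊3608/56⌋=64 ⌊3649/56⌋=65
  n=90…95: ⌊3690/56⌋=65 ⌊3731/56⌋=66 ⌊3772/56⌋=67 ⌊3813/56⌋=68 ⌊3854/56⌋=68 ⌊3895/56⌋=69
s_n = t_(n+1) − t_n for n = 0 … 94 gives
prefix = 01101110111011011101110111011011101110111011011101110111011011101110110111011101110110111011101
slide a length-10 window over [0..9] … [85..94] (86 windows); first occurrence of each distinct factor:
  [  0..  9] 0110111011
  [  1.. 10] 1101110111
  [  2.. 11] 1011101110
  [  3.. 12] 0111011101
  [  4.. 13] 1110111011
  [  5.. 14] 1101110110
  [  6.. 15] 1011101101
  [  7.. 16] 0111011011
  [  8.. 17] 1110110111
  [  9.. 18] 1101101110
  [ 10.. 19] 1011011101
  (the other 75 windows repeat one of these)
distinct factors: {0110111011, 0111011011, 0111011101, 1011011101, 1011101101, 1011101110, 1101101110, 1101110110, 1101110111, 1110110111, 1110111011}
count = 11  (Sturmian bound for length 10 is 11)

11


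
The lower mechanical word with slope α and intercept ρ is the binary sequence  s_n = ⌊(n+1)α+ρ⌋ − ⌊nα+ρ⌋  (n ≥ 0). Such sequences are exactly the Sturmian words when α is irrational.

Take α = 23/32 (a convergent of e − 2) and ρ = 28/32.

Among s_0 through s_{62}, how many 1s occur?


46

#1s = Σ_{n=0}^{62} s_n = Σ_{n=0}^{62} (⌊(n+1)α+ρ⌋ − ⌊nα+ρ⌋)
the sum telescopes: every ⌊nα+ρ⌋ with 0 < n < 63 appears once with + and once with −, leaving ⌊63α+ρ⌋ − ⌊0·α+ρ⌋
63α + ρ = (63·23 + 28) / 32 = 1477/32
ρ = 28/32
⌊1477/32⌋ = 46,  ⌊28/32⌋ = 0
#1s = 46 − 0 = 46


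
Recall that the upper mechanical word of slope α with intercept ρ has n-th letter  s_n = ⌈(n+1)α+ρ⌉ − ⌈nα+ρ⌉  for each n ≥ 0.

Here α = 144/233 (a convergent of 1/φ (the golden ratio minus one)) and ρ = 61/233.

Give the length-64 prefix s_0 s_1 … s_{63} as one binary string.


0110101101101011011010110101101101011010110110101101101011010110

n=0: ⌈(1·144+61)/233⌉ − ⌈(0·144+61)/233⌉ = ⌈205/233⌉ − ⌈61/233⌉ = 1 − 1 = 0
n=1: ⌈(2·144+61)/233⌉ − ⌈(1·144+61)/233⌉ = ⌈349/233⌉ − ⌈205/233⌉ = 2 − 1 = 1
n=2: ⌈(3·144+61)/233⌉ − ⌈(2·144+61)/233⌉ = ⌈493/233⌉ − ⌈349/233⌉ = 3 − 2 = 1
n=3: ⌈(4·144+61)/233⌉ − ⌈(3·144+61)/233⌉ = ⌈637/233⌉ − ⌈493/233⌉ = 3 − 3 = 0
n=4: ⌈(5·144+61)/233⌉ − ⌈(4·144+61)/233⌉ = ⌈781/233⌉ − ⌈637/233⌉ = 4 − 3 = 1
n=5: ⌈(6·144+61)/233⌉ − ⌈(5·144+61)/233⌉ = ⌈925/233⌉ − ⌈781/233⌉ = 4 − 4 = 0
n=6: ⌈(7·144+61)/233⌉ − ⌈(6·144+61)/233⌉ = ⌈1069/233⌉ − ⌈925/233⌉ = 5 − 4 = 1
n=7: ⌈(8·144+61)/233⌉ − ⌈(7·144+61)/233⌉ = ⌈1213/233⌉ − ⌈1069/233⌉ = 6 − 5 = 1
n=8: ⌈(9·144+61)/233⌉ − ⌈(8·144+61)/233⌉ = ⌈1357/233⌉ − ⌈1213/233⌉ = 6 − 6 = 0
n=9: ⌈(10·144+61)/233⌉ − ⌈(9·144+61)/233⌉ = ⌈1501/233⌉ − ⌈1357/233⌉ = 7 − 6 = 1
n=10: ⌈(11·144+61)/233⌉ − ⌈(10·144+61)/233⌉ = ⌈1645/233⌉ − ⌈1501/233⌉ = 8 − 7 = 1
n=11: ⌈(12·144+61)/233⌉ − ⌈(11·144+61)/233⌉ = ⌈1789/233⌉ − ⌈1645/233⌉ = 8 − 8 = 0
n=12: ⌈(13·144+61)/233⌉ − ⌈(12·144+61)/233⌉ = ⌈1933/233⌉ − ⌈1789/233⌉ = 9 − 8 = 1
n=13: ⌈(14·144+61)/233⌉ − ⌈(13·144+61)/233⌉ = ⌈2077/233⌉ − ⌈1933/233⌉ = 9 − 9 = 0
n=14: ⌈(15·144+61)/233⌉ − ⌈(14·144+61)/233⌉ = ⌈2221/233⌉ − ⌈2077/233⌉ = 10 − 9 = 1
n=15: ⌈(16·144+61)/233⌉ − ⌈(15·144+61)/233⌉ = ⌈2365/233⌉ − ⌈2221/233⌉ = 11 − 10 = 1
n=16: ⌈(17·144+61)/233⌉ − ⌈(16·144+61)/233⌉ = ⌈2509/233⌉ − ⌈2365/233⌉ = 11 − 11 = 0
n=17: ⌈(18·144+61)/233⌉ − ⌈(17·144+61)/233⌉ = ⌈2653/233⌉ − ⌈2509/233⌉ = 12 − 11 = 1
n=18: ⌈(19·144+61)/233⌉ − ⌈(18·144+61)/233⌉ = ⌈2797/233⌉ − ⌈2653/233⌉ = 13 − 12 = 1
n=19: ⌈(20·144+61)/233⌉ − ⌈(19·144+61)/233⌉ = ⌈2941/233⌉ − ⌈2797/233⌉ = 13 − 13 = 0
n=20: ⌈(21·144+61)/233⌉ − ⌈(20·144+61)/233⌉ = ⌈3085/233⌉ − ⌈2941/233⌉ = 14 − 13 = 1
n=21: ⌈(22·144+61)/233⌉ − ⌈(21·144+61)/233⌉ = ⌈3229/233⌉ − ⌈3085/233⌉ = 14 − 14 = 0
n=22: ⌈(23·144+61)/233⌉ − ⌈(22·144+61)/233⌉ = ⌈3373/233⌉ − ⌈3229/233⌉ = 15 − 14 = 1
n=23: ⌈(24·144+61)/233⌉ − ⌈(23·144+61)/233⌉ = ⌈3517/233⌉ − ⌈3373/233⌉ = 16 − 15 = 1
n=24: ⌈(25·144+61)/233⌉ − ⌈(24·144+61)/233⌉ = ⌈3661/233⌉ − ⌈3517/233⌉ = 16 − 16 = 0
n=25: ⌈(26·144+61)/233⌉ − ⌈(25·144+61)/233⌉ = ⌈3805/233⌉ − ⌈3661/233⌉ = 17 − 16 = 1
n=26: ⌈(27·144+61)/233⌉ − ⌈(26·144+61)/233⌉ = ⌈3949/233⌉ − ⌈3805/233⌉ = 17 − 17 = 0
n=27: ⌈(28·144+61)/233⌉ − ⌈(27·144+61)/233⌉ = ⌈4093/233⌉ − ⌈3949/233⌉ = 18 − 17 = 1
n=28: ⌈(29·144+61)/233⌉ − ⌈(28·144+61)/233⌉ = ⌈4237/233⌉ − ⌈4093/233⌉ = 19 − 18 = 1
n=29: ⌈(30·144+61)/233⌉ − ⌈(29·144+61)/233⌉ = ⌈4381/233⌉ − ⌈4237/233⌉ = 19 − 19 = 0
n=30: ⌈(31·144+61)/233⌉ − ⌈(30·144+61)/233⌉ = ⌈4525/233⌉ − ⌈4381/233⌉ = 20 − 19 = 1
n=31: ⌈(32·144+61)/233⌉ − ⌈(31·144+61)/233⌉ = ⌈4669/233⌉ − ⌈4525/233⌉ = 21 − 20 = 1
n=32: ⌈(33·144+61)/233⌉ − ⌈(32·144+61)/233⌉ = ⌈4813/233⌉ − ⌈4669/233⌉ = 21 − 21 = 0
n=33: ⌈(34·144+61)/233⌉ − ⌈(33·144+61)/233⌉ = ⌈4957/233⌉ − ⌈4813/233⌉ = 22 − 21 = 1
n=34: ⌈(35·144+61)/233⌉ − ⌈(34·144+61)/233⌉ = ⌈5101/233⌉ − ⌈4957/233⌉ = 22 − 22 = 0
n=35: ⌈(36·144+61)/233⌉ − ⌈(35·144+61)/233⌉ = ⌈5245/233⌉ − ⌈5101/233⌉ = 23 − 22 = 1
n=36: ⌈(37·144+61)/233⌉ − ⌈(36·144+61)/233⌉ = ⌈5389/233⌉ − ⌈5245/233⌉ = 24 − 23 = 1
n=37: ⌈(38·144+61)/233⌉ − ⌈(37·144+61)/233⌉ = ⌈5533/233⌉ − ⌈5389/233⌉ = 24 − 24 = 0
n=38: ⌈(39·144+61)/233⌉ − ⌈(38·144+61)/233⌉ = ⌈5677/233⌉ − ⌈5533/233⌉ = 25 − 24 = 1
n=39: ⌈(40·144+61)/233⌉ − ⌈(39·144+61)/233⌉ = ⌈5821/233⌉ − ⌈5677/233⌉ = 25 − 25 = 0
n=40: ⌈(41·144+61)/233⌉ − ⌈(40·144+61)/233⌉ = ⌈5965/233⌉ − ⌈5821/233⌉ = 26 − 25 = 1
n=41: ⌈(42·144+61)/233⌉ − ⌈(41·144+61)/233⌉ = ⌈6109/233⌉ − ⌈5965/233⌉ = 27 − 26 = 1
n=42: ⌈(43·144+61)/233⌉ − ⌈(42·144+61)/233⌉ = ⌈6253/233⌉ − ⌈6109/233⌉ = 27 − 27 = 0
n=43: ⌈(44·144+61)/233⌉ − ⌈(43·144+61)/233⌉ = ⌈6397/233⌉ − ⌈6253/233⌉ = 28 − 27 = 1
n=44: ⌈(45·144+61)/233⌉ − ⌈(44·144+61)/233⌉ = ⌈6541/233⌉ − ⌈6397/233⌉ = 29 − 28 = 1
n=45: ⌈(46·144+61)/233⌉ − ⌈(45·144+61)/233⌉ = ⌈6685/233⌉ − ⌈6541/233⌉ = 29 − 29 = 0
n=46: ⌈(47·144+61)/233⌉ − ⌈(46·144+61)/233⌉ = ⌈6829/233⌉ − ⌈6685/233⌉ = 30 − 29 = 1
n=47: ⌈(48·144+61)/233⌉ − ⌈(47·144+61)/233⌉ = ⌈6973/233⌉ − ⌈6829/233⌉ = 30 − 30 = 0
n=48: ⌈(49·144+61)/233⌉ − ⌈(48·144+61)/233⌉ = ⌈7117/233⌉ − ⌈6973/233⌉ = 31 − 30 = 1
n=49: ⌈(50·144+61)/233⌉ − ⌈(49·144+61)/233⌉ = ⌈7261/233⌉ − ⌈7117/233⌉ = 32 − 31 = 1
n=50: ⌈(51·144+61)/233⌉ − ⌈(50·144+61)/233⌉ = ⌈7405/233⌉ − ⌈7261/233⌉ = 32 − 32 = 0
n=51: ⌈(52·144+61)/233⌉ − ⌈(51·144+61)/233⌉ = ⌈7549/233⌉ − ⌈7405/233⌉ = 33 − 32 = 1
n=52: ⌈(53·144+61)/233⌉ − ⌈(52·144+61)/233⌉ = ⌈7693/233⌉ − ⌈7549/233⌉ = 34 − 33 = 1
n=53: ⌈(54·144+61)/233⌉ − ⌈(53·144+61)/233⌉ = ⌈7837/233⌉ − ⌈7693/233⌉ = 34 − 34 = 0
n=54: ⌈(55·144+61)/233⌉ − ⌈(54·144+61)/233⌉ = ⌈7981/233⌉ − ⌈7837/233⌉ = 35 − 34 = 1
n=55: ⌈(56·144+61)/233⌉ − ⌈(55·144+61)/233⌉ = ⌈8125/233⌉ − ⌈7981/233⌉ = 35 − 35 = 0
n=56: ⌈(57·144+61)/233⌉ − ⌈(56·144+61)/233⌉ = ⌈8269/233⌉ − ⌈8125/233⌉ = 36 − 35 = 1
n=57: ⌈(58·144+61)/233⌉ − ⌈(57·144+61)/233⌉ = ⌈8413/233⌉ − ⌈8269/233⌉ = 37 − 36 = 1
n=58: ⌈(59·144+61)/233⌉ − ⌈(58·144+61)/233⌉ = ⌈8557/233⌉ − ⌈8413/233⌉ = 37 − 37 = 0
n=59: ⌈(60·144+61)/233⌉ − ⌈(59·144+61)/233⌉ = ⌈8701/233⌉ − ⌈8557/233⌉ = 38 − 37 = 1
n=60: ⌈(61·144+61)/233⌉ − ⌈(60·144+61)/233⌉ = ⌈8845/233⌉ − ⌈8701/233⌉ = 38 − 38 = 0
n=61: ⌈(62·144+61)/233⌉ − ⌈(61·144+61)/233⌉ = ⌈8989/233⌉ − ⌈8845/233⌉ = 39 − 38 = 1
n=62: ⌈(63·144+61)/233⌉ − ⌈(62·144+61)/233⌉ = ⌈9133/233⌉ − ⌈8989/233⌉ = 40 − 39 = 1
n=63: ⌈(64·144+61)/233⌉ − ⌈(63·144+61)/233⌉ = ⌈9277/233⌉ − ⌈9133/233⌉ = 40 − 40 = 0
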